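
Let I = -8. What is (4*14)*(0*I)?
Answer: 0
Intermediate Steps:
(4*14)*(0*I) = (4*14)*(0*(-8)) = 56*0 = 0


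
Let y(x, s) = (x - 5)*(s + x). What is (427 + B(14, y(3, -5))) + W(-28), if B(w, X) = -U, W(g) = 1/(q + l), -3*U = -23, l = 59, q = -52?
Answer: 8809/21 ≈ 419.48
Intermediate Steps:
U = 23/3 (U = -⅓*(-23) = 23/3 ≈ 7.6667)
W(g) = ⅐ (W(g) = 1/(-52 + 59) = 1/7 = ⅐)
y(x, s) = (-5 + x)*(s + x)
B(w, X) = -23/3 (B(w, X) = -1*23/3 = -23/3)
(427 + B(14, y(3, -5))) + W(-28) = (427 - 23/3) + ⅐ = 1258/3 + ⅐ = 8809/21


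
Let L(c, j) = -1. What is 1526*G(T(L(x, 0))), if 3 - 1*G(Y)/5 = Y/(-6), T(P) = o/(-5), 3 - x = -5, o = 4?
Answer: 65618/3 ≈ 21873.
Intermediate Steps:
x = 8 (x = 3 - 1*(-5) = 3 + 5 = 8)
T(P) = -⅘ (T(P) = 4/(-5) = 4*(-⅕) = -⅘)
G(Y) = 15 + 5*Y/6 (G(Y) = 15 - 5*Y/(-6) = 15 - 5*Y*(-1)/6 = 15 - (-5)*Y/6 = 15 + 5*Y/6)
1526*G(T(L(x, 0))) = 1526*(15 + (⅚)*(-⅘)) = 1526*(15 - ⅔) = 1526*(43/3) = 65618/3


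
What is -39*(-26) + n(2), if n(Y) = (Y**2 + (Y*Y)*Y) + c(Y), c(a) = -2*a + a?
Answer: 1024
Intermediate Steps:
c(a) = -a
n(Y) = Y**2 + Y**3 - Y (n(Y) = (Y**2 + (Y*Y)*Y) - Y = (Y**2 + Y**2*Y) - Y = (Y**2 + Y**3) - Y = Y**2 + Y**3 - Y)
-39*(-26) + n(2) = -39*(-26) + 2*(-1 + 2 + 2**2) = 1014 + 2*(-1 + 2 + 4) = 1014 + 2*5 = 1014 + 10 = 1024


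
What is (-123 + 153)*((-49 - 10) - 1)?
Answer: -1800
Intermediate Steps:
(-123 + 153)*((-49 - 10) - 1) = 30*(-59 - 1) = 30*(-60) = -1800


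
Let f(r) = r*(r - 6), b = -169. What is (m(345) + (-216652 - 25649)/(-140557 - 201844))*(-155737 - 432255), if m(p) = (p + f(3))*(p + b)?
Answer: -11905937100413304/342401 ≈ -3.4772e+10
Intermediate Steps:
f(r) = r*(-6 + r)
m(p) = (-169 + p)*(-9 + p) (m(p) = (p + 3*(-6 + 3))*(p - 169) = (p + 3*(-3))*(-169 + p) = (p - 9)*(-169 + p) = (-9 + p)*(-169 + p) = (-169 + p)*(-9 + p))
(m(345) + (-216652 - 25649)/(-140557 - 201844))*(-155737 - 432255) = ((1521 + 345**2 - 178*345) + (-216652 - 25649)/(-140557 - 201844))*(-155737 - 432255) = ((1521 + 119025 - 61410) - 242301/(-342401))*(-587992) = (59136 - 242301*(-1/342401))*(-587992) = (59136 + 242301/342401)*(-587992) = (20248467837/342401)*(-587992) = -11905937100413304/342401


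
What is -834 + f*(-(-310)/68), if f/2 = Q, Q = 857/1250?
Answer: -3517933/4250 ≈ -827.75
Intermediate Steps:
Q = 857/1250 (Q = 857*(1/1250) = 857/1250 ≈ 0.68560)
f = 857/625 (f = 2*(857/1250) = 857/625 ≈ 1.3712)
-834 + f*(-(-310)/68) = -834 + 857*(-(-310)/68)/625 = -834 + 857*(-5*(-31/34))/625 = -834 + (857/625)*(155/34) = -834 + 26567/4250 = -3517933/4250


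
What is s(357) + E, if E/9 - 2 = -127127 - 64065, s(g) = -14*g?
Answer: -1725708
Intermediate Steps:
E = -1720710 (E = 18 + 9*(-127127 - 64065) = 18 + 9*(-191192) = 18 - 1720728 = -1720710)
s(357) + E = -14*357 - 1720710 = -4998 - 1720710 = -1725708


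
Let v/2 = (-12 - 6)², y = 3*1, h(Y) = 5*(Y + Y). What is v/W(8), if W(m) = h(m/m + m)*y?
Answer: 12/5 ≈ 2.4000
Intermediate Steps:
h(Y) = 10*Y (h(Y) = 5*(2*Y) = 10*Y)
y = 3
v = 648 (v = 2*(-12 - 6)² = 2*(-18)² = 2*324 = 648)
W(m) = 30 + 30*m (W(m) = (10*(m/m + m))*3 = (10*(1 + m))*3 = (10 + 10*m)*3 = 30 + 30*m)
v/W(8) = 648/(30 + 30*8) = 648/(30 + 240) = 648/270 = 648*(1/270) = 12/5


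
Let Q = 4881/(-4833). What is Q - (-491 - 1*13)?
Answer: 810317/1611 ≈ 502.99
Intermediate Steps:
Q = -1627/1611 (Q = 4881*(-1/4833) = -1627/1611 ≈ -1.0099)
Q - (-491 - 1*13) = -1627/1611 - (-491 - 1*13) = -1627/1611 - (-491 - 13) = -1627/1611 - 1*(-504) = -1627/1611 + 504 = 810317/1611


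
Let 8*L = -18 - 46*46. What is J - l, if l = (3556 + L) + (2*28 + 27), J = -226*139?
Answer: -139145/4 ≈ -34786.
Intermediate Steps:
J = -31414
L = -1067/4 (L = (-18 - 46*46)/8 = (-18 - 2116)/8 = (1/8)*(-2134) = -1067/4 ≈ -266.75)
l = 13489/4 (l = (3556 - 1067/4) + (2*28 + 27) = 13157/4 + (56 + 27) = 13157/4 + 83 = 13489/4 ≈ 3372.3)
J - l = -31414 - 1*13489/4 = -31414 - 13489/4 = -139145/4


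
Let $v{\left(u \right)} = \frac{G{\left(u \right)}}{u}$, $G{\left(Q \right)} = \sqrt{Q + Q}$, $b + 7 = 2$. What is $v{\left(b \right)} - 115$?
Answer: $-115 - \frac{i \sqrt{10}}{5} \approx -115.0 - 0.63246 i$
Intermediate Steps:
$b = -5$ ($b = -7 + 2 = -5$)
$G{\left(Q \right)} = \sqrt{2} \sqrt{Q}$ ($G{\left(Q \right)} = \sqrt{2 Q} = \sqrt{2} \sqrt{Q}$)
$v{\left(u \right)} = \frac{\sqrt{2}}{\sqrt{u}}$ ($v{\left(u \right)} = \frac{\sqrt{2} \sqrt{u}}{u} = \frac{\sqrt{2}}{\sqrt{u}}$)
$v{\left(b \right)} - 115 = \frac{\sqrt{2}}{i \sqrt{5}} - 115 = \sqrt{2} \left(- \frac{i \sqrt{5}}{5}\right) - 115 = - \frac{i \sqrt{10}}{5} - 115 = -115 - \frac{i \sqrt{10}}{5}$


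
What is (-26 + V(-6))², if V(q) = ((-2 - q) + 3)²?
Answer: 529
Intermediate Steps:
V(q) = (1 - q)²
(-26 + V(-6))² = (-26 + (-1 - 6)²)² = (-26 + (-7)²)² = (-26 + 49)² = 23² = 529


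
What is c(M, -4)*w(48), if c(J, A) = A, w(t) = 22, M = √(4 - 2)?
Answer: -88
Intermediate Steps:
M = √2 ≈ 1.4142
c(M, -4)*w(48) = -4*22 = -88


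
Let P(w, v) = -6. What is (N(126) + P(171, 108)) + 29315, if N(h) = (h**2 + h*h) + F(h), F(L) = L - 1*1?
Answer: 61186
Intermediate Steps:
F(L) = -1 + L (F(L) = L - 1 = -1 + L)
N(h) = -1 + h + 2*h**2 (N(h) = (h**2 + h*h) + (-1 + h) = (h**2 + h**2) + (-1 + h) = 2*h**2 + (-1 + h) = -1 + h + 2*h**2)
(N(126) + P(171, 108)) + 29315 = ((-1 + 126 + 2*126**2) - 6) + 29315 = ((-1 + 126 + 2*15876) - 6) + 29315 = ((-1 + 126 + 31752) - 6) + 29315 = (31877 - 6) + 29315 = 31871 + 29315 = 61186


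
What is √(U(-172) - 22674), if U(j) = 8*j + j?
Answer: I*√24222 ≈ 155.63*I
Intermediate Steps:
U(j) = 9*j
√(U(-172) - 22674) = √(9*(-172) - 22674) = √(-1548 - 22674) = √(-24222) = I*√24222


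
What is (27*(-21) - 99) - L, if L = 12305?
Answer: -12971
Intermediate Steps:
(27*(-21) - 99) - L = (27*(-21) - 99) - 1*12305 = (-567 - 99) - 12305 = -666 - 12305 = -12971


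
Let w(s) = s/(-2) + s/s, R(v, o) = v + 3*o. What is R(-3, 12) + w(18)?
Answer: 25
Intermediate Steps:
w(s) = 1 - s/2 (w(s) = s*(-½) + 1 = -s/2 + 1 = 1 - s/2)
R(-3, 12) + w(18) = (-3 + 3*12) + (1 - ½*18) = (-3 + 36) + (1 - 9) = 33 - 8 = 25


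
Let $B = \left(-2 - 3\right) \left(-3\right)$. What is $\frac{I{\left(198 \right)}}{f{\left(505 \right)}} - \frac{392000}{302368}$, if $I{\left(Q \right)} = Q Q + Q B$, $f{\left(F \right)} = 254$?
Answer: $\frac{197695313}{1200023} \approx 164.74$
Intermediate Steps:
$B = 15$ ($B = \left(-5\right) \left(-3\right) = 15$)
$I{\left(Q \right)} = Q^{2} + 15 Q$ ($I{\left(Q \right)} = Q Q + Q 15 = Q^{2} + 15 Q$)
$\frac{I{\left(198 \right)}}{f{\left(505 \right)}} - \frac{392000}{302368} = \frac{198 \left(15 + 198\right)}{254} - \frac{392000}{302368} = 198 \cdot 213 \cdot \frac{1}{254} - \frac{12250}{9449} = 42174 \cdot \frac{1}{254} - \frac{12250}{9449} = \frac{21087}{127} - \frac{12250}{9449} = \frac{197695313}{1200023}$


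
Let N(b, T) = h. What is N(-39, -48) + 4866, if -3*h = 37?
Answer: 14561/3 ≈ 4853.7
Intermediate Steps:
h = -37/3 (h = -⅓*37 = -37/3 ≈ -12.333)
N(b, T) = -37/3
N(-39, -48) + 4866 = -37/3 + 4866 = 14561/3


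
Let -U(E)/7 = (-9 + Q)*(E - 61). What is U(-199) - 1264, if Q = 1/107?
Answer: -1886088/107 ≈ -17627.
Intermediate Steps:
Q = 1/107 ≈ 0.0093458
U(E) = -410774/107 + 6734*E/107 (U(E) = -7*(-9 + 1/107)*(E - 61) = -(-6734)*(-61 + E)/107 = -7*(58682/107 - 962*E/107) = -410774/107 + 6734*E/107)
U(-199) - 1264 = (-410774/107 + (6734/107)*(-199)) - 1264 = (-410774/107 - 1340066/107) - 1264 = -1750840/107 - 1264 = -1886088/107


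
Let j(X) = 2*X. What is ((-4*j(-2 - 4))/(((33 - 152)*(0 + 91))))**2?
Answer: 2304/117267241 ≈ 1.9647e-5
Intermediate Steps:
((-4*j(-2 - 4))/(((33 - 152)*(0 + 91))))**2 = ((-8*(-2 - 4))/(((33 - 152)*(0 + 91))))**2 = ((-8*(-6))/((-119*91)))**2 = (-4*(-12)/(-10829))**2 = (48*(-1/10829))**2 = (-48/10829)**2 = 2304/117267241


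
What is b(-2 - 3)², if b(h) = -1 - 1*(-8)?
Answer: 49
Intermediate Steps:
b(h) = 7 (b(h) = -1 + 8 = 7)
b(-2 - 3)² = 7² = 49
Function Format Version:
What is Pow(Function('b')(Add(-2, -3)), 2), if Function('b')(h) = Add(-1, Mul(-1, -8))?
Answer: 49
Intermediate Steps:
Function('b')(h) = 7 (Function('b')(h) = Add(-1, 8) = 7)
Pow(Function('b')(Add(-2, -3)), 2) = Pow(7, 2) = 49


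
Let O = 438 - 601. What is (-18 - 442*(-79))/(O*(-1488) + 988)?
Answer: 8725/60883 ≈ 0.14331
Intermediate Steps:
O = -163
(-18 - 442*(-79))/(O*(-1488) + 988) = (-18 - 442*(-79))/(-163*(-1488) + 988) = (-18 + 34918)/(242544 + 988) = 34900/243532 = 34900*(1/243532) = 8725/60883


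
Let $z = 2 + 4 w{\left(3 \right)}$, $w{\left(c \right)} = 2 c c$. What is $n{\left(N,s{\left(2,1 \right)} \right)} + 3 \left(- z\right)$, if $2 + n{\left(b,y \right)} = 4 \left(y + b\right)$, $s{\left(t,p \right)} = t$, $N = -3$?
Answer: $-228$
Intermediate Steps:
$w{\left(c \right)} = 2 c^{2}$
$z = 74$ ($z = 2 + 4 \cdot 2 \cdot 3^{2} = 2 + 4 \cdot 2 \cdot 9 = 2 + 4 \cdot 18 = 2 + 72 = 74$)
$n{\left(b,y \right)} = -2 + 4 b + 4 y$ ($n{\left(b,y \right)} = -2 + 4 \left(y + b\right) = -2 + 4 \left(b + y\right) = -2 + \left(4 b + 4 y\right) = -2 + 4 b + 4 y$)
$n{\left(N,s{\left(2,1 \right)} \right)} + 3 \left(- z\right) = \left(-2 + 4 \left(-3\right) + 4 \cdot 2\right) + 3 \left(\left(-1\right) 74\right) = \left(-2 - 12 + 8\right) + 3 \left(-74\right) = -6 - 222 = -228$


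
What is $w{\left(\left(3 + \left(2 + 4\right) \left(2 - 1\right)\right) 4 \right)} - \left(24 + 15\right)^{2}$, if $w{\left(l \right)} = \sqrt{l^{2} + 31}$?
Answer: $-1521 + \sqrt{1327} \approx -1484.6$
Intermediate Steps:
$w{\left(l \right)} = \sqrt{31 + l^{2}}$
$w{\left(\left(3 + \left(2 + 4\right) \left(2 - 1\right)\right) 4 \right)} - \left(24 + 15\right)^{2} = \sqrt{31 + \left(\left(3 + \left(2 + 4\right) \left(2 - 1\right)\right) 4\right)^{2}} - \left(24 + 15\right)^{2} = \sqrt{31 + \left(\left(3 + 6 \cdot 1\right) 4\right)^{2}} - 39^{2} = \sqrt{31 + \left(\left(3 + 6\right) 4\right)^{2}} - 1521 = \sqrt{31 + \left(9 \cdot 4\right)^{2}} - 1521 = \sqrt{31 + 36^{2}} - 1521 = \sqrt{31 + 1296} - 1521 = \sqrt{1327} - 1521 = -1521 + \sqrt{1327}$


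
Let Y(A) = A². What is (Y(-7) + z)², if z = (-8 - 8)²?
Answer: 93025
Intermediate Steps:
z = 256 (z = (-16)² = 256)
(Y(-7) + z)² = ((-7)² + 256)² = (49 + 256)² = 305² = 93025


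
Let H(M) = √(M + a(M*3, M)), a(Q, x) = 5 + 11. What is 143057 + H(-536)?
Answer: 143057 + 2*I*√130 ≈ 1.4306e+5 + 22.803*I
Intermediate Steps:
a(Q, x) = 16
H(M) = √(16 + M) (H(M) = √(M + 16) = √(16 + M))
143057 + H(-536) = 143057 + √(16 - 536) = 143057 + √(-520) = 143057 + 2*I*√130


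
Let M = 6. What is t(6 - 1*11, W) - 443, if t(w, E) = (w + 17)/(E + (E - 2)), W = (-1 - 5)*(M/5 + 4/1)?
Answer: -71353/161 ≈ -443.19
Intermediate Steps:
W = -156/5 (W = (-1 - 5)*(6/5 + 4/1) = -6*(6*(⅕) + 4*1) = -6*(6/5 + 4) = -6*26/5 = -156/5 ≈ -31.200)
t(w, E) = (17 + w)/(-2 + 2*E) (t(w, E) = (17 + w)/(E + (-2 + E)) = (17 + w)/(-2 + 2*E))
t(6 - 1*11, W) - 443 = (17 + (6 - 1*11))/(2*(-1 - 156/5)) - 443 = (17 + (6 - 11))/(2*(-161/5)) - 443 = (½)*(-5/161)*(17 - 5) - 443 = (½)*(-5/161)*12 - 443 = -30/161 - 443 = -71353/161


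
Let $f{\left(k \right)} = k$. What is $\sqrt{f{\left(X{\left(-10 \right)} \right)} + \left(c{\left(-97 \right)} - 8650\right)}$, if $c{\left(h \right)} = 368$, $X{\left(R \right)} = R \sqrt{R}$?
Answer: $\sqrt{-8282 - 10 i \sqrt{10}} \approx 0.1737 - 91.006 i$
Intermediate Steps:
$X{\left(R \right)} = R^{\frac{3}{2}}$
$\sqrt{f{\left(X{\left(-10 \right)} \right)} + \left(c{\left(-97 \right)} - 8650\right)} = \sqrt{\left(-10\right)^{\frac{3}{2}} + \left(368 - 8650\right)} = \sqrt{- 10 i \sqrt{10} - 8282} = \sqrt{-8282 - 10 i \sqrt{10}}$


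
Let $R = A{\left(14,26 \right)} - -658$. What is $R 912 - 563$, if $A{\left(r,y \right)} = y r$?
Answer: $931501$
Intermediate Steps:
$A{\left(r,y \right)} = r y$
$R = 1022$ ($R = 14 \cdot 26 - -658 = 364 + 658 = 1022$)
$R 912 - 563 = 1022 \cdot 912 - 563 = 932064 - 563 = 931501$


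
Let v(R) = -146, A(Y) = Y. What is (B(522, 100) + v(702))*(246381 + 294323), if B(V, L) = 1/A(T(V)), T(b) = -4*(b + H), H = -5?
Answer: -40813554504/517 ≈ -7.8943e+7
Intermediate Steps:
T(b) = 20 - 4*b (T(b) = -4*(b - 5) = -4*(-5 + b) = 20 - 4*b)
B(V, L) = 1/(20 - 4*V)
(B(522, 100) + v(702))*(246381 + 294323) = (-1/(-20 + 4*522) - 146)*(246381 + 294323) = (-1/(-20 + 2088) - 146)*540704 = (-1/2068 - 146)*540704 = -301929/2068*540704 = -40813554504/517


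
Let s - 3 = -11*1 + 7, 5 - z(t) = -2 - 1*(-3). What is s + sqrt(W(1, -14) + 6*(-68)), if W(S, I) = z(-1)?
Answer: -1 + 2*I*sqrt(101) ≈ -1.0 + 20.1*I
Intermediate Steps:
z(t) = 4 (z(t) = 5 - (-2 - 1*(-3)) = 5 - (-2 + 3) = 5 - 1*1 = 5 - 1 = 4)
W(S, I) = 4
s = -1 (s = 3 + (-11*1 + 7) = 3 + (-11 + 7) = 3 - 4 = -1)
s + sqrt(W(1, -14) + 6*(-68)) = -1 + sqrt(4 + 6*(-68)) = -1 + sqrt(4 - 408) = -1 + sqrt(-404) = -1 + 2*I*sqrt(101)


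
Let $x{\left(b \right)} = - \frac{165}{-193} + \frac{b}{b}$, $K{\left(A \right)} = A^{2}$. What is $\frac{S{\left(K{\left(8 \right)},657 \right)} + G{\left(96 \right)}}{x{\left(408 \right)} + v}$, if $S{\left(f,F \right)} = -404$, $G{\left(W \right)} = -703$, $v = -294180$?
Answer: $\frac{213651}{56776382} \approx 0.003763$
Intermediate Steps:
$x{\left(b \right)} = \frac{358}{193}$ ($x{\left(b \right)} = \left(-165\right) \left(- \frac{1}{193}\right) + 1 = \frac{165}{193} + 1 = \frac{358}{193}$)
$\frac{S{\left(K{\left(8 \right)},657 \right)} + G{\left(96 \right)}}{x{\left(408 \right)} + v} = \frac{-404 - 703}{\frac{358}{193} - 294180} = - \frac{1107}{- \frac{56776382}{193}} = \left(-1107\right) \left(- \frac{193}{56776382}\right) = \frac{213651}{56776382}$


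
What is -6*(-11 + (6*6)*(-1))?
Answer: 282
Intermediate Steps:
-6*(-11 + (6*6)*(-1)) = -6*(-11 + 36*(-1)) = -6*(-11 - 36) = -6*(-47) = 282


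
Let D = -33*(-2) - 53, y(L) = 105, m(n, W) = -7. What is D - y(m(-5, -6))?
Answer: -92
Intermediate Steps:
D = 13 (D = 66 - 53 = 13)
D - y(m(-5, -6)) = 13 - 1*105 = 13 - 105 = -92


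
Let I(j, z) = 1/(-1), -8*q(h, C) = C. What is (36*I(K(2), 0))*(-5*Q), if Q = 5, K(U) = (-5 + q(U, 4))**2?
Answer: 900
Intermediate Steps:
q(h, C) = -C/8
K(U) = 121/4 (K(U) = (-5 - 1/8*4)**2 = (-5 - 1/2)**2 = (-11/2)**2 = 121/4)
I(j, z) = -1
(36*I(K(2), 0))*(-5*Q) = (36*(-1))*(-5*5) = -36*(-25) = 900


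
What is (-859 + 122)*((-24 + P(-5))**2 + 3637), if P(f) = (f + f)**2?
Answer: -6937381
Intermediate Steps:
P(f) = 4*f**2 (P(f) = (2*f)**2 = 4*f**2)
(-859 + 122)*((-24 + P(-5))**2 + 3637) = (-859 + 122)*((-24 + 4*(-5)**2)**2 + 3637) = -737*((-24 + 4*25)**2 + 3637) = -737*((-24 + 100)**2 + 3637) = -737*(76**2 + 3637) = -737*(5776 + 3637) = -737*9413 = -6937381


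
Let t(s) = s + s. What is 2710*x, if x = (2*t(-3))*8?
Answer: -260160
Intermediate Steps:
t(s) = 2*s
x = -96 (x = (2*(2*(-3)))*8 = (2*(-6))*8 = -12*8 = -96)
2710*x = 2710*(-96) = -260160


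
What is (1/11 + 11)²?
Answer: 14884/121 ≈ 123.01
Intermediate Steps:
(1/11 + 11)² = (122/11)² = 14884/121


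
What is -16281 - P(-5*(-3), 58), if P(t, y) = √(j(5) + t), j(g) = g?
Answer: -16281 - 2*√5 ≈ -16285.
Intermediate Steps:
P(t, y) = √(5 + t)
-16281 - P(-5*(-3), 58) = -16281 - √(5 - 5*(-3)) = -16281 - √(5 + 15) = -16281 - √20 = -16281 - 2*√5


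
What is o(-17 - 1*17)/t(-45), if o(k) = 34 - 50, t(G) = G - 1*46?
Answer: 16/91 ≈ 0.17582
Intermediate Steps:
t(G) = -46 + G (t(G) = G - 46 = -46 + G)
o(k) = -16
o(-17 - 1*17)/t(-45) = -16/(-46 - 45) = -16/(-91) = -16*(-1/91) = 16/91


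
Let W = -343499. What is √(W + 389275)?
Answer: 4*√2861 ≈ 213.95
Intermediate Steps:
√(W + 389275) = √(-343499 + 389275) = √45776 = 4*√2861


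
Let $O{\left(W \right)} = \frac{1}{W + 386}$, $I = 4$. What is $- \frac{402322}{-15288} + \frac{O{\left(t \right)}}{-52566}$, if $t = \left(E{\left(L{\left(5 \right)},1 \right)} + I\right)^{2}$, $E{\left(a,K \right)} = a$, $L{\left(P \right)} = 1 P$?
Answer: $\frac{823027499033}{31274562228} \approx 26.316$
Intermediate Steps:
$L{\left(P \right)} = P$
$t = 81$ ($t = \left(5 + 4\right)^{2} = 9^{2} = 81$)
$O{\left(W \right)} = \frac{1}{386 + W}$
$- \frac{402322}{-15288} + \frac{O{\left(t \right)}}{-52566} = - \frac{402322}{-15288} + \frac{1}{\left(386 + 81\right) \left(-52566\right)} = \left(-402322\right) \left(- \frac{1}{15288}\right) + \frac{1}{467} \left(- \frac{1}{52566}\right) = \frac{201161}{7644} + \frac{1}{467} \left(- \frac{1}{52566}\right) = \frac{201161}{7644} - \frac{1}{24548322} = \frac{823027499033}{31274562228}$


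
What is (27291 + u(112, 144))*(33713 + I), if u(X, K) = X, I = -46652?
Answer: -354567417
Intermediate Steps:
(27291 + u(112, 144))*(33713 + I) = (27291 + 112)*(33713 - 46652) = 27403*(-12939) = -354567417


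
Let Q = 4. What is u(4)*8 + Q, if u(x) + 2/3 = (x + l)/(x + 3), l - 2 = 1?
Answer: 20/3 ≈ 6.6667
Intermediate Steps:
l = 3 (l = 2 + 1 = 3)
u(x) = ⅓ (u(x) = -⅔ + (x + 3)/(x + 3) = -⅔ + (3 + x)/(3 + x) = -⅔ + 1 = ⅓)
u(4)*8 + Q = (⅓)*8 + 4 = 8/3 + 4 = 20/3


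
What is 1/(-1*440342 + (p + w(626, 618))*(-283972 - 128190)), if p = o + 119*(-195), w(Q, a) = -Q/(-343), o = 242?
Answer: 343/3245906219340 ≈ 1.0567e-10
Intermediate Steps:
w(Q, a) = Q/343 (w(Q, a) = -Q*(-1)/343 = -(-1)*Q/343 = Q/343)
p = -22963 (p = 242 + 119*(-195) = 242 - 23205 = -22963)
1/(-1*440342 + (p + w(626, 618))*(-283972 - 128190)) = 1/(-1*440342 + (-22963 + (1/343)*626)*(-283972 - 128190)) = 1/(-440342 + (-22963 + 626/343)*(-412162)) = 1/(-440342 - 7875683/343*(-412162)) = 1/(-440342 + 3246057256646/343) = 1/(3245906219340/343) = 343/3245906219340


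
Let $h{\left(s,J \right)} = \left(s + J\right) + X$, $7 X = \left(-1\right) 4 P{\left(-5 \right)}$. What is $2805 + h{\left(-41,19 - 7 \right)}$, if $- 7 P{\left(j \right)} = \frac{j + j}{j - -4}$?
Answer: $\frac{136064}{49} \approx 2776.8$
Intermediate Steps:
$P{\left(j \right)} = - \frac{2 j}{7 \left(4 + j\right)}$ ($P{\left(j \right)} = - \frac{\left(j + j\right) \frac{1}{j - -4}}{7} = - \frac{2 j \frac{1}{j + 4}}{7} = - \frac{2 j \frac{1}{4 + j}}{7} = - \frac{2 j}{7 \left(4 + j\right)}$)
$X = \frac{40}{49}$ ($X = \frac{\left(-1\right) 4 \left(\left(-2\right) \left(-5\right) \frac{1}{28 + 7 \left(-5\right)}\right)}{7} = \frac{\left(-4\right) \left(\left(-2\right) \left(-5\right) \frac{1}{28 - 35}\right)}{7} = \frac{\left(-4\right) \left(\left(-2\right) \left(-5\right) \frac{1}{-7}\right)}{7} = \frac{\left(-4\right) \left(\left(-2\right) \left(-5\right) \left(- \frac{1}{7}\right)\right)}{7} = \frac{\left(-4\right) \left(- \frac{10}{7}\right)}{7} = \frac{1}{7} \cdot \frac{40}{7} = \frac{40}{49} \approx 0.81633$)
$h{\left(s,J \right)} = \frac{40}{49} + J + s$ ($h{\left(s,J \right)} = \left(s + J\right) + \frac{40}{49} = \left(J + s\right) + \frac{40}{49} = \frac{40}{49} + J + s$)
$2805 + h{\left(-41,19 - 7 \right)} = 2805 + \left(\frac{40}{49} + \left(19 - 7\right) - 41\right) = 2805 + \left(\frac{40}{49} + 12 - 41\right) = 2805 - \frac{1381}{49} = \frac{136064}{49}$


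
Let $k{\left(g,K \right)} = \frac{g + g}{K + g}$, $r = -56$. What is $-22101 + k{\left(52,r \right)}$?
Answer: $-22127$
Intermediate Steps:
$k{\left(g,K \right)} = \frac{2 g}{K + g}$
$-22101 + k{\left(52,r \right)} = -22101 + 2 \cdot 52 \frac{1}{-56 + 52} = -22101 + 2 \cdot 52 \frac{1}{-4} = -22101 + 2 \cdot 52 \left(- \frac{1}{4}\right) = -22101 - 26 = -22127$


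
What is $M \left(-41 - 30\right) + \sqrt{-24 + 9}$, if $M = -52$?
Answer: $3692 + i \sqrt{15} \approx 3692.0 + 3.873 i$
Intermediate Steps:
$M \left(-41 - 30\right) + \sqrt{-24 + 9} = - 52 \left(-41 - 30\right) + \sqrt{-24 + 9} = - 52 \left(-41 - 30\right) + \sqrt{-15} = \left(-52\right) \left(-71\right) + i \sqrt{15} = 3692 + i \sqrt{15}$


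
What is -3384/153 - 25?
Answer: -801/17 ≈ -47.118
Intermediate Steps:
-3384/153 - 25 = -141*8/51 - 25 = -376/17 - 25 = -801/17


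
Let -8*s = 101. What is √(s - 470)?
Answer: 3*I*√858/4 ≈ 21.969*I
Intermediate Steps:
s = -101/8 (s = -⅛*101 = -101/8 ≈ -12.625)
√(s - 470) = √(-101/8 - 470) = √(-3861/8) = 3*I*√858/4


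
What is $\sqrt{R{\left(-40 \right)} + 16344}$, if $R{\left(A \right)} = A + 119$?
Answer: $\sqrt{16423} \approx 128.15$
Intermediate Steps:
$R{\left(A \right)} = 119 + A$
$\sqrt{R{\left(-40 \right)} + 16344} = \sqrt{\left(119 - 40\right) + 16344} = \sqrt{79 + 16344} = \sqrt{16423}$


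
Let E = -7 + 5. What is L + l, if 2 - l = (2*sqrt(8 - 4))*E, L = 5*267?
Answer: 1345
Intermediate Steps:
E = -2
L = 1335
l = 10 (l = 2 - 2*sqrt(8 - 4)*(-2) = 2 - 2*sqrt(4)*(-2) = 2 - 2*2*(-2) = 2 - 4*(-2) = 2 - 1*(-8) = 2 + 8 = 10)
L + l = 1335 + 10 = 1345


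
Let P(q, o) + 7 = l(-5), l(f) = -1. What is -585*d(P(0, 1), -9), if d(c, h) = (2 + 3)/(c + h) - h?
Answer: -86580/17 ≈ -5092.9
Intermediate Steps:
P(q, o) = -8 (P(q, o) = -7 - 1 = -8)
d(c, h) = -h + 5/(c + h) (d(c, h) = 5/(c + h) - h = -h + 5/(c + h))
-585*d(P(0, 1), -9) = -585*(5 - 1*(-9)² - 1*(-8)*(-9))/(-8 - 9) = -585*(5 - 1*81 - 72)/(-17) = -(-585)*(5 - 81 - 72)/17 = -(-585)*(-148)/17 = -585*148/17 = -86580/17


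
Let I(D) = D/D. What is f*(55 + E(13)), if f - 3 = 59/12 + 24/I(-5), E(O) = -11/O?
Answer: 67408/39 ≈ 1728.4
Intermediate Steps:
I(D) = 1
f = 383/12 (f = 3 + (59/12 + 24/1) = 3 + (59*(1/12) + 24*1) = 3 + (59/12 + 24) = 3 + 347/12 = 383/12 ≈ 31.917)
f*(55 + E(13)) = 383*(55 - 11/13)/12 = (383/12)*(704/13) = 67408/39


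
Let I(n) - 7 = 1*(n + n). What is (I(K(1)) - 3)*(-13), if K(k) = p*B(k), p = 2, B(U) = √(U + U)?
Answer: -52 - 52*√2 ≈ -125.54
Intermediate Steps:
B(U) = √2*√U (B(U) = √(2*U) = √2*√U)
K(k) = 2*√2*√k (K(k) = 2*(√2*√k) = 2*√2*√k)
I(n) = 7 + 2*n (I(n) = 7 + 1*(n + n) = 7 + 1*(2*n) = 7 + 2*n)
(I(K(1)) - 3)*(-13) = ((7 + 2*(2*√2*√1)) - 3)*(-13) = ((7 + 2*(2*√2*1)) - 3)*(-13) = ((7 + 2*(2*√2)) - 3)*(-13) = ((7 + 4*√2) - 3)*(-13) = (4 + 4*√2)*(-13) = -52 - 52*√2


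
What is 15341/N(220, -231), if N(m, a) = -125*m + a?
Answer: -15341/27731 ≈ -0.55321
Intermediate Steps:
N(m, a) = a - 125*m
15341/N(220, -231) = 15341/(-231 - 125*220) = 15341/(-231 - 27500) = 15341/(-27731) = 15341*(-1/27731) = -15341/27731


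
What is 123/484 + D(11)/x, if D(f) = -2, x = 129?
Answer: 14899/62436 ≈ 0.23863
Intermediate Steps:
123/484 + D(11)/x = 123/484 - 2/129 = 14899/62436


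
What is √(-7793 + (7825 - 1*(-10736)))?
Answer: 4*√673 ≈ 103.77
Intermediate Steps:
√(-7793 + (7825 - 1*(-10736))) = √(-7793 + (7825 + 10736)) = √(-7793 + 18561) = √10768 = 4*√673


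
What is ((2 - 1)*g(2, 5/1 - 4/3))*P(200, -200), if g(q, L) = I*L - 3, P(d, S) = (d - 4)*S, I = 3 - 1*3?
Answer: 117600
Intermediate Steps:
I = 0 (I = 3 - 3 = 0)
P(d, S) = S*(-4 + d) (P(d, S) = (-4 + d)*S = S*(-4 + d))
g(q, L) = -3 (g(q, L) = 0*L - 3 = 0 - 3 = -3)
((2 - 1)*g(2, 5/1 - 4/3))*P(200, -200) = ((2 - 1)*(-3))*(-200*(-4 + 200)) = (1*(-3))*(-200*196) = -3*(-39200) = 117600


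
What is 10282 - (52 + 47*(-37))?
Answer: 11969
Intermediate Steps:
10282 - (52 + 47*(-37)) = 10282 - (52 - 1739) = 10282 - 1*(-1687) = 10282 + 1687 = 11969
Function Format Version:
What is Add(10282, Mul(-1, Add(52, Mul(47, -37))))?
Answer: 11969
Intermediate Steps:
Add(10282, Mul(-1, Add(52, Mul(47, -37)))) = Add(10282, Mul(-1, Add(52, -1739))) = Add(10282, Mul(-1, -1687)) = Add(10282, 1687) = 11969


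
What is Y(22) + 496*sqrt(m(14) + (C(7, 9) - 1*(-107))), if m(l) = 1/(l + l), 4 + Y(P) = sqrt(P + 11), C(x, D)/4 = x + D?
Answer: -4 + sqrt(33) + 248*sqrt(33523)/7 ≈ 6488.5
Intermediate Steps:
C(x, D) = 4*D + 4*x (C(x, D) = 4*(x + D) = 4*(D + x) = 4*D + 4*x)
Y(P) = -4 + sqrt(11 + P) (Y(P) = -4 + sqrt(P + 11) = -4 + sqrt(11 + P))
m(l) = 1/(2*l)
Y(22) + 496*sqrt(m(14) + (C(7, 9) - 1*(-107))) = (-4 + sqrt(11 + 22)) + 496*sqrt((1/2)/14 + ((4*9 + 4*7) - 1*(-107))) = (-4 + sqrt(33)) + 496*sqrt((1/2)*(1/14) + ((36 + 28) + 107)) = (-4 + sqrt(33)) + 496*sqrt(1/28 + (64 + 107)) = (-4 + sqrt(33)) + 496*sqrt(1/28 + 171) = (-4 + sqrt(33)) + 496*sqrt(4789/28) = (-4 + sqrt(33)) + 496*(sqrt(33523)/14) = (-4 + sqrt(33)) + 248*sqrt(33523)/7 = -4 + sqrt(33) + 248*sqrt(33523)/7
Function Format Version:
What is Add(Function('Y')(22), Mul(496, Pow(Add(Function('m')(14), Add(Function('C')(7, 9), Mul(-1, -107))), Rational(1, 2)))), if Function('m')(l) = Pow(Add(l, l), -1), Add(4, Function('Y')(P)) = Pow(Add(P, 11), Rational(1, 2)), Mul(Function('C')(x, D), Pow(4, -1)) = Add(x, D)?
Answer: Add(-4, Pow(33, Rational(1, 2)), Mul(Rational(248, 7), Pow(33523, Rational(1, 2)))) ≈ 6488.5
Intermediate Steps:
Function('C')(x, D) = Add(Mul(4, D), Mul(4, x)) (Function('C')(x, D) = Mul(4, Add(x, D)) = Mul(4, Add(D, x)) = Add(Mul(4, D), Mul(4, x)))
Function('Y')(P) = Add(-4, Pow(Add(11, P), Rational(1, 2))) (Function('Y')(P) = Add(-4, Pow(Add(P, 11), Rational(1, 2))) = Add(-4, Pow(Add(11, P), Rational(1, 2))))
Function('m')(l) = Mul(Rational(1, 2), Pow(l, -1)) (Function('m')(l) = Pow(Mul(2, l), -1) = Mul(Rational(1, 2), Pow(l, -1)))
Add(Function('Y')(22), Mul(496, Pow(Add(Function('m')(14), Add(Function('C')(7, 9), Mul(-1, -107))), Rational(1, 2)))) = Add(Add(-4, Pow(Add(11, 22), Rational(1, 2))), Mul(496, Pow(Add(Mul(Rational(1, 2), Pow(14, -1)), Add(Add(Mul(4, 9), Mul(4, 7)), Mul(-1, -107))), Rational(1, 2)))) = Add(Add(-4, Pow(33, Rational(1, 2))), Mul(496, Pow(Add(Mul(Rational(1, 2), Rational(1, 14)), Add(Add(36, 28), 107)), Rational(1, 2)))) = Add(Add(-4, Pow(33, Rational(1, 2))), Mul(496, Pow(Add(Rational(1, 28), Add(64, 107)), Rational(1, 2)))) = Add(Add(-4, Pow(33, Rational(1, 2))), Mul(496, Pow(Add(Rational(1, 28), 171), Rational(1, 2)))) = Add(Add(-4, Pow(33, Rational(1, 2))), Mul(496, Pow(Rational(4789, 28), Rational(1, 2)))) = Add(Add(-4, Pow(33, Rational(1, 2))), Mul(496, Mul(Rational(1, 14), Pow(33523, Rational(1, 2))))) = Add(Add(-4, Pow(33, Rational(1, 2))), Mul(Rational(248, 7), Pow(33523, Rational(1, 2)))) = Add(-4, Pow(33, Rational(1, 2)), Mul(Rational(248, 7), Pow(33523, Rational(1, 2))))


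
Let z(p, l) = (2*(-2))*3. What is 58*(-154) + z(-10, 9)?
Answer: -8944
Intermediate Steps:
z(p, l) = -12 (z(p, l) = -4*3 = -12)
58*(-154) + z(-10, 9) = 58*(-154) - 12 = -8932 - 12 = -8944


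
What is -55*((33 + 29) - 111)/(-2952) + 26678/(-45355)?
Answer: -200985181/133887960 ≈ -1.5011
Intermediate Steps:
-55*((33 + 29) - 111)/(-2952) + 26678/(-45355) = -55*(62 - 111)*(-1/2952) + 26678*(-1/45355) = -55*(-49)*(-1/2952) - 26678/45355 = 2695*(-1/2952) - 26678/45355 = -2695/2952 - 26678/45355 = -200985181/133887960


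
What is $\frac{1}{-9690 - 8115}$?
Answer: $- \frac{1}{17805} \approx -5.6164 \cdot 10^{-5}$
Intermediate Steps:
$\frac{1}{-9690 - 8115} = \frac{1}{-17805} = - \frac{1}{17805}$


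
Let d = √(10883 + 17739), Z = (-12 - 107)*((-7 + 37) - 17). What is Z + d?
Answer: -1547 + √28622 ≈ -1377.8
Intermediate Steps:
Z = -1547 (Z = -119*(30 - 17) = -119*13 = -1547)
d = √28622 ≈ 169.18
Z + d = -1547 + √28622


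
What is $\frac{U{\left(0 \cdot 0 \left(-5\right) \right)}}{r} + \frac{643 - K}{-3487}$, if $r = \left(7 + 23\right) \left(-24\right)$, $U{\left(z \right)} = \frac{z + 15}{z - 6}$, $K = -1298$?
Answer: $- \frac{555521}{1004256} \approx -0.55317$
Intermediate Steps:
$U{\left(z \right)} = \frac{15 + z}{-6 + z}$
$r = -720$ ($r = 30 \left(-24\right) = -720$)
$\frac{U{\left(0 \cdot 0 \left(-5\right) \right)}}{r} + \frac{643 - K}{-3487} = \frac{\frac{1}{-6 + 0 \cdot 0 \left(-5\right)} \left(15 + 0 \cdot 0 \left(-5\right)\right)}{-720} + \frac{643 - -1298}{-3487} = \frac{15 + 0 \left(-5\right)}{-6 + 0 \left(-5\right)} \left(- \frac{1}{720}\right) + \left(643 + 1298\right) \left(- \frac{1}{3487}\right) = \frac{15 + 0}{-6 + 0} \left(- \frac{1}{720}\right) + 1941 \left(- \frac{1}{3487}\right) = \frac{1}{-6} \cdot 15 \left(- \frac{1}{720}\right) - \frac{1941}{3487} = \left(- \frac{1}{6}\right) 15 \left(- \frac{1}{720}\right) - \frac{1941}{3487} = \left(- \frac{5}{2}\right) \left(- \frac{1}{720}\right) - \frac{1941}{3487} = \frac{1}{288} - \frac{1941}{3487} = - \frac{555521}{1004256}$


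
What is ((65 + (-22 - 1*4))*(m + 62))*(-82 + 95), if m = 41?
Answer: 52221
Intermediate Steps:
((65 + (-22 - 1*4))*(m + 62))*(-82 + 95) = ((65 + (-22 - 1*4))*(41 + 62))*(-82 + 95) = ((65 + (-22 - 4))*103)*13 = ((65 - 26)*103)*13 = (39*103)*13 = 4017*13 = 52221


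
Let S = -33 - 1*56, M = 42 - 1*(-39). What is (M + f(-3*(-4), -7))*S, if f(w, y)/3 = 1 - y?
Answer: -9345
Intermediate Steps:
f(w, y) = 3 - 3*y (f(w, y) = 3*(1 - y) = 3 - 3*y)
M = 81 (M = 42 + 39 = 81)
S = -89 (S = -33 - 56 = -89)
(M + f(-3*(-4), -7))*S = (81 + (3 - 3*(-7)))*(-89) = (81 + (3 + 21))*(-89) = (81 + 24)*(-89) = 105*(-89) = -9345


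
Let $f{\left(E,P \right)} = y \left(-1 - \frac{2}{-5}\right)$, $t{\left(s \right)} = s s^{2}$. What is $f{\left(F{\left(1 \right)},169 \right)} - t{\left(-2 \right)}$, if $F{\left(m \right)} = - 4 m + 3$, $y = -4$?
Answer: $\frac{52}{5} \approx 10.4$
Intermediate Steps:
$F{\left(m \right)} = 3 - 4 m$
$t{\left(s \right)} = s^{3}$
$f{\left(E,P \right)} = \frac{12}{5}$ ($f{\left(E,P \right)} = - 4 \left(-1 - \frac{2}{-5}\right) = - 4 \left(-1 - - \frac{2}{5}\right) = - 4 \left(-1 + \frac{2}{5}\right) = \left(-4\right) \left(- \frac{3}{5}\right) = \frac{12}{5}$)
$f{\left(F{\left(1 \right)},169 \right)} - t{\left(-2 \right)} = \frac{12}{5} - \left(-2\right)^{3} = \frac{12}{5} - -8 = \frac{12}{5} + 8 = \frac{52}{5}$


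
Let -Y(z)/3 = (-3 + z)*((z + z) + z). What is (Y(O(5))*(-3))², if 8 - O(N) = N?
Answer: 0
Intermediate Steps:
O(N) = 8 - N
Y(z) = -9*z*(-3 + z) (Y(z) = -3*(-3 + z)*((z + z) + z) = -3*(-3 + z)*(2*z + z) = -3*(-3 + z)*3*z = -9*z*(-3 + z))
(Y(O(5))*(-3))² = ((9*(8 - 1*5)*(3 - (8 - 1*5)))*(-3))² = ((9*(8 - 5)*(3 - (8 - 5)))*(-3))² = ((9*3*(3 - 1*3))*(-3))² = ((9*3*(3 - 3))*(-3))² = ((9*3*0)*(-3))² = (0*(-3))² = 0² = 0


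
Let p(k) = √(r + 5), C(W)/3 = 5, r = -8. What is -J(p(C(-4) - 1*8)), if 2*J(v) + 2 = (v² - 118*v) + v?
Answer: 5/2 + 117*I*√3/2 ≈ 2.5 + 101.32*I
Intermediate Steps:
C(W) = 15 (C(W) = 3*5 = 15)
p(k) = I*√3 (p(k) = √(-8 + 5) = √(-3) = I*√3)
J(v) = -1 + v²/2 - 117*v/2 (J(v) = -1 + ((v² - 118*v) + v)/2 = -1 + (v² - 117*v)/2 = -1 + (v²/2 - 117*v/2) = -1 + v²/2 - 117*v/2)
-J(p(C(-4) - 1*8)) = -(-1 + (I*√3)²/2 - 117*I*√3/2) = -(-1 + (½)*(-3) - 117*I*√3/2) = -(-1 - 3/2 - 117*I*√3/2) = -(-5/2 - 117*I*√3/2) = 5/2 + 117*I*√3/2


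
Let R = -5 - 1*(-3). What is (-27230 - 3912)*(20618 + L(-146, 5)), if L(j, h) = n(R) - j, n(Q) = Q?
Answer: -646570204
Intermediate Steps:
R = -2 (R = -5 + 3 = -2)
L(j, h) = -2 - j
(-27230 - 3912)*(20618 + L(-146, 5)) = (-27230 - 3912)*(20618 + (-2 - 1*(-146))) = -31142*(20618 + (-2 + 146)) = -31142*(20618 + 144) = -31142*20762 = -646570204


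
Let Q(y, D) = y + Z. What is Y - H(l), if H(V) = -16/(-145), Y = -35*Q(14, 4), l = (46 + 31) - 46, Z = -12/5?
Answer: -58886/145 ≈ -406.11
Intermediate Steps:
Z = -12/5 (Z = -12*⅕ = -12/5 ≈ -2.4000)
Q(y, D) = -12/5 + y (Q(y, D) = y - 12/5 = -12/5 + y)
l = 31 (l = 77 - 46 = 31)
Y = -406 (Y = -35*(-12/5 + 14) = -35*58/5 = -406)
H(V) = 16/145 (H(V) = -16*(-1/145) = 16/145)
Y - H(l) = -406 - 1*16/145 = -406 - 16/145 = -58886/145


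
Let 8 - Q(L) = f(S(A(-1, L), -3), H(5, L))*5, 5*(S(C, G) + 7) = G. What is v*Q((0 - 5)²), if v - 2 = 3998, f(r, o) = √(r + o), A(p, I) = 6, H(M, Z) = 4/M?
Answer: 32000 - 4000*I*√170 ≈ 32000.0 - 52154.0*I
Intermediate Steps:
S(C, G) = -7 + G/5
f(r, o) = √(o + r)
v = 4000 (v = 2 + 3998 = 4000)
Q(L) = 8 - I*√170 (Q(L) = 8 - √(4/5 + (-7 + (⅕)*(-3)))*5 = 8 - √(4*(⅕) + (-7 - ⅗))*5 = 8 - √(⅘ - 38/5)*5 = 8 - √(-34/5)*5 = 8 - I*√170/5*5 = 8 - I*√170)
v*Q((0 - 5)²) = 4000*(8 - I*√170) = 32000 - 4000*I*√170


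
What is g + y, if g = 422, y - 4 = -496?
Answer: -70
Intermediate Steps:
y = -492 (y = 4 - 496 = -492)
g + y = 422 - 492 = -70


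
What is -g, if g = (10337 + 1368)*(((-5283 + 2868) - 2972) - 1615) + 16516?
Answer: 81941894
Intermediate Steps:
g = -81941894 (g = 11705*((-2415 - 2972) - 1615) + 16516 = 11705*(-5387 - 1615) + 16516 = 11705*(-7002) + 16516 = -81958410 + 16516 = -81941894)
-g = -1*(-81941894) = 81941894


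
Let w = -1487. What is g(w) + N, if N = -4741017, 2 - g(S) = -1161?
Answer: -4739854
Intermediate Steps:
g(S) = 1163 (g(S) = 2 - 1*(-1161) = 2 + 1161 = 1163)
g(w) + N = 1163 - 4741017 = -4739854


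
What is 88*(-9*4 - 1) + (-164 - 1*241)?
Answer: -3661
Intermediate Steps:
88*(-9*4 - 1) + (-164 - 1*241) = 88*(-36 - 1) + (-164 - 241) = 88*(-37) - 405 = -3256 - 405 = -3661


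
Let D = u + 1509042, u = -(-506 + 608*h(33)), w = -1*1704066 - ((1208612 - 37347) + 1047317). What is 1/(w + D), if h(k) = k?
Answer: -1/2433164 ≈ -4.1099e-7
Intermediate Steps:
w = -3922648 (w = -1704066 - (1171265 + 1047317) = -1704066 - 1*2218582 = -1704066 - 2218582 = -3922648)
u = -19558 (u = -(-506 + 608*33) = -(-506 + 20064) = -1*19558 = -19558)
D = 1489484 (D = -19558 + 1509042 = 1489484)
1/(w + D) = 1/(-3922648 + 1489484) = 1/(-2433164) = -1/2433164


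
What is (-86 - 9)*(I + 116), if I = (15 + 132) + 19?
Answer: -26790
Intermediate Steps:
I = 166 (I = 147 + 19 = 166)
(-86 - 9)*(I + 116) = (-86 - 9)*(166 + 116) = -95*282 = -26790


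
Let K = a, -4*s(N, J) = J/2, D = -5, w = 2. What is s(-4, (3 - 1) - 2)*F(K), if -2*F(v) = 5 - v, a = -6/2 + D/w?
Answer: 0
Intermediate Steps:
s(N, J) = -J/8 (s(N, J) = -J/(4*2) = -J/8)
a = -11/2 (a = -6/2 - 5/2 = -6*1/2 - 5*1/2 = -3 - 5/2 = -11/2 ≈ -5.5000)
K = -11/2 ≈ -5.5000
F(v) = -5/2 + v/2 (F(v) = -(5 - v)/2 = -5/2 + v/2)
s(-4, (3 - 1) - 2)*F(K) = (-((3 - 1) - 2)/8)*(-5/2 + (1/2)*(-11/2)) = (-(2 - 2)/8)*(-5/2 - 11/4) = -1/8*0*(-21/4) = 0*(-21/4) = 0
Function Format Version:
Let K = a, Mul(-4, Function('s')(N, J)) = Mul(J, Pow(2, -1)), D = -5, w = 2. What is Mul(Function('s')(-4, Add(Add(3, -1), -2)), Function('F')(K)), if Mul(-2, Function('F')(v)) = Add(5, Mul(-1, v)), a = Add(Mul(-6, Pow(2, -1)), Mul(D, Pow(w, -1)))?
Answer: 0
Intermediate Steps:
Function('s')(N, J) = Mul(Rational(-1, 8), J) (Function('s')(N, J) = Mul(Rational(-1, 4), Mul(J, Pow(2, -1))) = Mul(Rational(-1, 4), Mul(J, Rational(1, 2))) = Mul(Rational(-1, 4), Mul(Rational(1, 2), J)) = Mul(Rational(-1, 8), J))
a = Rational(-11, 2) (a = Add(Mul(-6, Pow(2, -1)), Mul(-5, Pow(2, -1))) = Add(Mul(-6, Rational(1, 2)), Mul(-5, Rational(1, 2))) = Add(-3, Rational(-5, 2)) = Rational(-11, 2) ≈ -5.5000)
K = Rational(-11, 2) ≈ -5.5000
Function('F')(v) = Add(Rational(-5, 2), Mul(Rational(1, 2), v)) (Function('F')(v) = Mul(Rational(-1, 2), Add(5, Mul(-1, v))) = Add(Rational(-5, 2), Mul(Rational(1, 2), v)))
Mul(Function('s')(-4, Add(Add(3, -1), -2)), Function('F')(K)) = Mul(Mul(Rational(-1, 8), Add(Add(3, -1), -2)), Add(Rational(-5, 2), Mul(Rational(1, 2), Rational(-11, 2)))) = Mul(Mul(Rational(-1, 8), Add(2, -2)), Add(Rational(-5, 2), Rational(-11, 4))) = Mul(Mul(Rational(-1, 8), 0), Rational(-21, 4)) = Mul(0, Rational(-21, 4)) = 0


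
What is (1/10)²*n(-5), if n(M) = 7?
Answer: 7/100 ≈ 0.070000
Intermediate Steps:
(1/10)²*n(-5) = (1/10)²*7 = (⅒)²*7 = (1/100)*7 = 7/100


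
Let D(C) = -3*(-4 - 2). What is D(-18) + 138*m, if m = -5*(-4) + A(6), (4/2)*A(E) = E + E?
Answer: 3606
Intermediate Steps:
A(E) = E (A(E) = (E + E)/2 = (2*E)/2 = E)
m = 26 (m = -5*(-4) + 6 = 20 + 6 = 26)
D(C) = 18 (D(C) = -3*(-6) = 18)
D(-18) + 138*m = 18 + 138*26 = 18 + 3588 = 3606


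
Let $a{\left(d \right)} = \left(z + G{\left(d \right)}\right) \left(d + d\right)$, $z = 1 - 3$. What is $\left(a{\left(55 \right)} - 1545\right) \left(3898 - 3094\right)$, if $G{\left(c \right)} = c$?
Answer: $3445140$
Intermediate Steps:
$z = -2$
$a{\left(d \right)} = 2 d \left(-2 + d\right)$ ($a{\left(d \right)} = \left(-2 + d\right) \left(d + d\right) = \left(-2 + d\right) 2 d = 2 d \left(-2 + d\right)$)
$\left(a{\left(55 \right)} - 1545\right) \left(3898 - 3094\right) = \left(2 \cdot 55 \left(-2 + 55\right) - 1545\right) \left(3898 - 3094\right) = \left(2 \cdot 55 \cdot 53 - 1545\right) 804 = \left(5830 - 1545\right) 804 = 4285 \cdot 804 = 3445140$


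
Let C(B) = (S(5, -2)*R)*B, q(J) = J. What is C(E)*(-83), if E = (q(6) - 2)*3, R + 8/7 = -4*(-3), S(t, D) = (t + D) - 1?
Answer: -151392/7 ≈ -21627.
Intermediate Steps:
S(t, D) = -1 + D + t (S(t, D) = (D + t) - 1 = -1 + D + t)
R = 76/7 (R = -8/7 - 4*(-3) = -8/7 + 12 = 76/7 ≈ 10.857)
E = 12 (E = (6 - 2)*3 = 4*3 = 12)
C(B) = 152*B/7 (C(B) = ((-1 - 2 + 5)*(76/7))*B = (2*(76/7))*B = 152*B/7)
C(E)*(-83) = ((152/7)*12)*(-83) = (1824/7)*(-83) = -151392/7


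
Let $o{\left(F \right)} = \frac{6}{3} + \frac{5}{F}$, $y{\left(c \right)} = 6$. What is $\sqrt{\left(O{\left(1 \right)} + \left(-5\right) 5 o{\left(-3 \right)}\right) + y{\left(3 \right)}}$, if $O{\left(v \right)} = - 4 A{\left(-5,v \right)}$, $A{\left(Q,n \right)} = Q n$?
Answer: $\frac{\sqrt{159}}{3} \approx 4.2032$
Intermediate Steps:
$O{\left(v \right)} = 20 v$ ($O{\left(v \right)} = - 4 \left(- 5 v\right) = 20 v$)
$o{\left(F \right)} = 2 + \frac{5}{F}$ ($o{\left(F \right)} = 6 \cdot \frac{1}{3} + \frac{5}{F} = 2 + \frac{5}{F}$)
$\sqrt{\left(O{\left(1 \right)} + \left(-5\right) 5 o{\left(-3 \right)}\right) + y{\left(3 \right)}} = \sqrt{\left(20 \cdot 1 + \left(-5\right) 5 \left(2 + \frac{5}{-3}\right)\right) + 6} = \sqrt{\left(20 - 25 \left(2 + 5 \left(- \frac{1}{3}\right)\right)\right) + 6} = \sqrt{\left(20 - 25 \left(2 - \frac{5}{3}\right)\right) + 6} = \sqrt{\left(20 - \frac{25}{3}\right) + 6} = \sqrt{\frac{35}{3} + 6} = \sqrt{\frac{53}{3}} = \frac{\sqrt{159}}{3}$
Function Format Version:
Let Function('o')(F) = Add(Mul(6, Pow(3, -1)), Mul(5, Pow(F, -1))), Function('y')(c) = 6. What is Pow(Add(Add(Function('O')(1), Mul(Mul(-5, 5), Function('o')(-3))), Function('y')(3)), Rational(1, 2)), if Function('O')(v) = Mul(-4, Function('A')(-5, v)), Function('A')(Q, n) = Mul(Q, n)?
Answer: Mul(Rational(1, 3), Pow(159, Rational(1, 2))) ≈ 4.2032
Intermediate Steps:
Function('O')(v) = Mul(20, v) (Function('O')(v) = Mul(-4, Mul(-5, v)) = Mul(20, v))
Function('o')(F) = Add(2, Mul(5, Pow(F, -1))) (Function('o')(F) = Add(Mul(6, Rational(1, 3)), Mul(5, Pow(F, -1))) = Add(2, Mul(5, Pow(F, -1))))
Pow(Add(Add(Function('O')(1), Mul(Mul(-5, 5), Function('o')(-3))), Function('y')(3)), Rational(1, 2)) = Pow(Add(Add(Mul(20, 1), Mul(Mul(-5, 5), Add(2, Mul(5, Pow(-3, -1))))), 6), Rational(1, 2)) = Pow(Add(Add(20, Mul(-25, Add(2, Mul(5, Rational(-1, 3))))), 6), Rational(1, 2)) = Pow(Add(Add(20, Mul(-25, Add(2, Rational(-5, 3)))), 6), Rational(1, 2)) = Pow(Add(Add(20, Mul(-25, Rational(1, 3))), 6), Rational(1, 2)) = Pow(Add(Add(20, Rational(-25, 3)), 6), Rational(1, 2)) = Pow(Add(Rational(35, 3), 6), Rational(1, 2)) = Pow(Rational(53, 3), Rational(1, 2)) = Mul(Rational(1, 3), Pow(159, Rational(1, 2)))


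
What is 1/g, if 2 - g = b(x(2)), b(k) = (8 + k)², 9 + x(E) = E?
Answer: 1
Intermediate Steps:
x(E) = -9 + E
g = 1 (g = 2 - (8 + (-9 + 2))² = 2 - (8 - 7)² = 2 - 1*1² = 2 - 1*1 = 2 - 1 = 1)
1/g = 1/1 = 1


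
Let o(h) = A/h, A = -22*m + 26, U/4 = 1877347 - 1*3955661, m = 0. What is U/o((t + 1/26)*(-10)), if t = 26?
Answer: 14070185780/169 ≈ 8.3256e+7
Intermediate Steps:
U = -8313256 (U = 4*(1877347 - 1*3955661) = 4*(1877347 - 3955661) = 4*(-2078314) = -8313256)
A = 26 (A = -22*0 + 26 = 0 + 26 = 26)
o(h) = 26/h
U/o((t + 1/26)*(-10)) = -8313256/(26/(((26 + 1/26)*(-10)))) = -8313256/(26/(((677/26)*(-10)))) = -8313256/(26/(-3385/13)) = -8313256/(26*(-13/3385)) = -8313256/(-338/3385) = -8313256*(-3385/338) = 14070185780/169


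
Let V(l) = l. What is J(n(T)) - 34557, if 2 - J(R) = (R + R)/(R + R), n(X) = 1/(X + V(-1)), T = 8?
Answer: -34556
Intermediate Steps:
n(X) = 1/(-1 + X) (n(X) = 1/(X - 1) = 1/(-1 + X))
J(R) = 1 (J(R) = 2 - (R + R)/(R + R) = 2 - 2*R/(2*R) = 2 - 2*R*1/(2*R) = 2 - 1*1 = 2 - 1 = 1)
J(n(T)) - 34557 = 1 - 34557 = -34556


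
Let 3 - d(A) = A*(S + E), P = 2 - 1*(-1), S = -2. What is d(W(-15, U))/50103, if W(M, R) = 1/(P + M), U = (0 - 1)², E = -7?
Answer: 1/22268 ≈ 4.4908e-5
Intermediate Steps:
U = 1 (U = (-1)² = 1)
P = 3 (P = 2 + 1 = 3)
W(M, R) = 1/(3 + M)
d(A) = 3 + 9*A (d(A) = 3 - A*(-2 - 7) = 3 - A*(-9) = 3 - (-9)*A = 3 + 9*A)
d(W(-15, U))/50103 = (3 + 9/(3 - 15))/50103 = (3 + 9/(-12))*(1/50103) = (3 + 9*(-1/12))*(1/50103) = (3 - ¾)*(1/50103) = (9/4)*(1/50103) = 1/22268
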